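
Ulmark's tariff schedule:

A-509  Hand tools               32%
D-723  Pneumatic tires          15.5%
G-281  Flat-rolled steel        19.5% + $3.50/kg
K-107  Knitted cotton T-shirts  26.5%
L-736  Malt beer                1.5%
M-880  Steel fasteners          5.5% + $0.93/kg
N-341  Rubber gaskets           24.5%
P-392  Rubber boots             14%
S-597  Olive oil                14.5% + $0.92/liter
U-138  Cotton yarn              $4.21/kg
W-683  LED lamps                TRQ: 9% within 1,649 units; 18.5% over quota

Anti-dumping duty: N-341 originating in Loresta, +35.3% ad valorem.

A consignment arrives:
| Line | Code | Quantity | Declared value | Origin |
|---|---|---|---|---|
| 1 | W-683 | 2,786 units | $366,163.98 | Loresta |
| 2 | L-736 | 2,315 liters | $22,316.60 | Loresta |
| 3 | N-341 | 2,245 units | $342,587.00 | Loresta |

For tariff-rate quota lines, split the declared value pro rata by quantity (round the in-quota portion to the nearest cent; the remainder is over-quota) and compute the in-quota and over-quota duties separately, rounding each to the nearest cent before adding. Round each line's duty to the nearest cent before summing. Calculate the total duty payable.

Line 1 (W-683, Loresta, 2,786 units, $366,163.98):
Code W-683 is under a tariff-rate quota (threshold 1,649 units). In-quota: 1,649 units at 9%; over-quota: 1,137 units at 18.5%.
Pro-rata value split: in-quota = $366,163.98 × 1,649/2,786 = $216,728.07; over-quota = $366,163.98 − $216,728.07 = $149,435.91.
In-quota duty = $216,728.07 × 9% = $19,505.53. Over-quota duty = $149,435.91 × 18.5% = $27,645.64.
Line duty = $19,505.53 + $27,645.64 = $47,151.17.
Line 2 (L-736, Loresta, 2,315 liters, $22,316.60):
Base rate for L-736 is 1.5%.
Duty = $22,316.60 × 1.5% = $334.75.
Line 3 (N-341, Loresta, 2,245 units, $342,587.00):
Base rate for N-341 is 24.5%.
Additional duty on N-341 from Loresta: +35.3%. Applied ad valorem rate: 24.5% + 35.3% = 59.8%.
Duty = $342,587.00 × 59.8% = $204,867.03.
Total = $47,151.17 + $334.75 + $204,867.03 = $252,352.95.

$252,352.95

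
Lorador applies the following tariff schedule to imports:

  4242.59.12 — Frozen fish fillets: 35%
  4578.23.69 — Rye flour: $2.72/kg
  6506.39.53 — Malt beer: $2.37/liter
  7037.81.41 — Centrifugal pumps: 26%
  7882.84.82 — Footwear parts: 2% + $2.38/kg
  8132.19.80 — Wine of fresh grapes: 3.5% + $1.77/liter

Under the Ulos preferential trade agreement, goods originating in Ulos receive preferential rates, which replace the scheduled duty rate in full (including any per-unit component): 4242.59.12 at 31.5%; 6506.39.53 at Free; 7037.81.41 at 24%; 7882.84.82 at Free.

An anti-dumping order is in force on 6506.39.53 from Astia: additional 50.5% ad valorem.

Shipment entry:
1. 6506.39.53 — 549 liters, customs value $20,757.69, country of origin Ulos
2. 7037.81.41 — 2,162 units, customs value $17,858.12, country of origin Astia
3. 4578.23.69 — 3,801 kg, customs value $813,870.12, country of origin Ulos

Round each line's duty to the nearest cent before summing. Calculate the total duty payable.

Line 1 (6506.39.53, Ulos, 549 liters, $20,757.69):
Base rate for 6506.39.53 is $2.37/liter.
Origin Ulos qualifies under the Lorador–Ulos agreement and 6506.39.53 is covered: preferential rate Free applies instead.
The additional-duty order on 6506.39.53 targets Astia, not Ulos; it does not apply.
Duty = $20,757.69 × 0% = $0.00.
Line 2 (7037.81.41, Astia, 2,162 units, $17,858.12):
Base rate for 7037.81.41 is 26%.
7037.81.41 has an FTA preferential rate, but origin Astia is not Ulos; base rate stands.
Duty = $17,858.12 × 26% = $4,643.11.
Line 3 (4578.23.69, Ulos, 3,801 kg, $813,870.12):
Base rate for 4578.23.69 is $2.72/kg.
Origin Ulos is the FTA partner but 4578.23.69 is not on the preference list; base rate stands.
Duty = 3,801 × $2.72 = $10,338.72.
Total = $0.00 + $4,643.11 + $10,338.72 = $14,981.83.

$14,981.83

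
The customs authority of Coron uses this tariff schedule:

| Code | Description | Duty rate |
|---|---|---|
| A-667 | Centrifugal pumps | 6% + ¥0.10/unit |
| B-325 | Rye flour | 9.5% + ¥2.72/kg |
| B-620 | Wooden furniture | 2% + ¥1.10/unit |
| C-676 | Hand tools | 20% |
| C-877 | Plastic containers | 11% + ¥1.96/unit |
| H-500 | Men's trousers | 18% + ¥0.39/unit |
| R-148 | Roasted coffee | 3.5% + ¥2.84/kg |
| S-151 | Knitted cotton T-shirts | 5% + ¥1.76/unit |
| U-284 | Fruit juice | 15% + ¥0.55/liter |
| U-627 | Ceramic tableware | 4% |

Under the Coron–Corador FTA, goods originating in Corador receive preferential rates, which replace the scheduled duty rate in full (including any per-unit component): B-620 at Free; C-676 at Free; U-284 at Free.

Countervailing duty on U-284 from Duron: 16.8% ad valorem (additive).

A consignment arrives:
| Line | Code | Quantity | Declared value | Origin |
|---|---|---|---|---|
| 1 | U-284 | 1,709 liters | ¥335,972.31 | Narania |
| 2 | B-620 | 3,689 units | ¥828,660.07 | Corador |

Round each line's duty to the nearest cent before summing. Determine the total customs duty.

¥51,335.80

Line 1 (U-284, Narania, 1,709 liters, ¥335,972.31):
Base rate for U-284 is 15% + ¥0.55/liter.
U-284 has an FTA preferential rate, but origin Narania is not Corador; base rate stands.
The additional-duty order on U-284 targets Duron, not Narania; it does not apply.
Duty = ¥335,972.31 × 15% + 1,709 × ¥0.55 = ¥51,335.80.
Line 2 (B-620, Corador, 3,689 units, ¥828,660.07):
Base rate for B-620 is 2% + ¥1.10/unit.
Origin Corador qualifies under the Coron–Corador agreement and B-620 is covered: preferential rate Free applies instead.
Duty = ¥828,660.07 × 0% = ¥0.00.
Total = ¥51,335.80 + ¥0.00 = ¥51,335.80.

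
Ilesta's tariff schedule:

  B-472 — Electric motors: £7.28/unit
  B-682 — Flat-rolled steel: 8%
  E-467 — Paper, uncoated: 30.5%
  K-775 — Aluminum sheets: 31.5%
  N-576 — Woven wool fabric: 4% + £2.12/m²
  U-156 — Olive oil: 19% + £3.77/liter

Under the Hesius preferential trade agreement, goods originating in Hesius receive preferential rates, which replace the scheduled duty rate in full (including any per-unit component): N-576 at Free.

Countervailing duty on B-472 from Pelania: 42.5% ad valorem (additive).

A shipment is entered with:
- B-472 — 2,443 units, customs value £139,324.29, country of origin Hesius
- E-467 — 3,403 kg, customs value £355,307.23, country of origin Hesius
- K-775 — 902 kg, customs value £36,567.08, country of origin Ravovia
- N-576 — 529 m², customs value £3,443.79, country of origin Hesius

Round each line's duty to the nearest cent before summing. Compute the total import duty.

£137,672.38

Line 1 (B-472, Hesius, 2,443 units, £139,324.29):
Base rate for B-472 is £7.28/unit.
Origin Hesius is the FTA partner but B-472 is not on the preference list; base rate stands.
The additional-duty order on B-472 targets Pelania, not Hesius; it does not apply.
Duty = 2,443 × £7.28 = £17,785.04.
Line 2 (E-467, Hesius, 3,403 kg, £355,307.23):
Base rate for E-467 is 30.5%.
Origin Hesius is the FTA partner but E-467 is not on the preference list; base rate stands.
Duty = £355,307.23 × 30.5% = £108,368.71.
Line 3 (K-775, Ravovia, 902 kg, £36,567.08):
Base rate for K-775 is 31.5%.
Duty = £36,567.08 × 31.5% = £11,518.63.
Line 4 (N-576, Hesius, 529 m², £3,443.79):
Base rate for N-576 is 4% + £2.12/m².
Origin Hesius qualifies under the Ilesta–Hesius agreement and N-576 is covered: preferential rate Free applies instead.
Duty = £3,443.79 × 0% = £0.00.
Total = £17,785.04 + £108,368.71 + £11,518.63 + £0.00 = £137,672.38.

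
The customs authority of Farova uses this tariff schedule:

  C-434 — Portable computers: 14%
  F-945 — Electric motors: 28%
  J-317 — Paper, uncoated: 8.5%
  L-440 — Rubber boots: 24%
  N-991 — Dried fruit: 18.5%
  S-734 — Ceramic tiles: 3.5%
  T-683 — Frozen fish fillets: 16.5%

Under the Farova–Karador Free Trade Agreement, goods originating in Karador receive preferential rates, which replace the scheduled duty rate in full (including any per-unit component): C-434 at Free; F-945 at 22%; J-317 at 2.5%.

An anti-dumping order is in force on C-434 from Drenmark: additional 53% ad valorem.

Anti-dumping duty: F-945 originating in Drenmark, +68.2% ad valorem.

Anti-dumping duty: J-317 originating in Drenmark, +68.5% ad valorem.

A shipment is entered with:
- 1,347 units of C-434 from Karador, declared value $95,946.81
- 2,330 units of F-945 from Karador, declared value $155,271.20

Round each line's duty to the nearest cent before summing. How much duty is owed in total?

$34,159.66

Line 1 (C-434, Karador, 1,347 units, $95,946.81):
Base rate for C-434 is 14%.
Origin Karador qualifies under the Farova–Karador agreement and C-434 is covered: preferential rate Free applies instead.
The additional-duty order on C-434 targets Drenmark, not Karador; it does not apply.
Duty = $95,946.81 × 0% = $0.00.
Line 2 (F-945, Karador, 2,330 units, $155,271.20):
Base rate for F-945 is 28%.
Origin Karador qualifies under the Farova–Karador agreement and F-945 is covered: preferential rate 22% applies instead.
The additional-duty order on F-945 targets Drenmark, not Karador; it does not apply.
Duty = $155,271.20 × 22% = $34,159.66.
Total = $0.00 + $34,159.66 = $34,159.66.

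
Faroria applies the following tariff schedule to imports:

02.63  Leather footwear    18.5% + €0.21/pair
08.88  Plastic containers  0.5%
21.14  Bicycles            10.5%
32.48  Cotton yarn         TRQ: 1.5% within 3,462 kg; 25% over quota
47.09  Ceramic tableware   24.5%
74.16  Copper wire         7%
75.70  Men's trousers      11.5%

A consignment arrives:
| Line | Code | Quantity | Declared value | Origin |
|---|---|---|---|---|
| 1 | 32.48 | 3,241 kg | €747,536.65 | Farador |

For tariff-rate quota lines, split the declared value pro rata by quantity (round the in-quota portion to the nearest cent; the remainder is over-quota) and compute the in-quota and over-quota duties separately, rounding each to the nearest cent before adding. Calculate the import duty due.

Line 1 (32.48, Farador, 3,241 kg, €747,536.65):
Code 32.48 is under a tariff-rate quota (threshold 3,462 kg). Quantity 3,241 kg is within the quota, so the in-quota rate 1.5% applies to the full value.
Duty = €747,536.65 × 1.5% = €11,213.05.

€11,213.05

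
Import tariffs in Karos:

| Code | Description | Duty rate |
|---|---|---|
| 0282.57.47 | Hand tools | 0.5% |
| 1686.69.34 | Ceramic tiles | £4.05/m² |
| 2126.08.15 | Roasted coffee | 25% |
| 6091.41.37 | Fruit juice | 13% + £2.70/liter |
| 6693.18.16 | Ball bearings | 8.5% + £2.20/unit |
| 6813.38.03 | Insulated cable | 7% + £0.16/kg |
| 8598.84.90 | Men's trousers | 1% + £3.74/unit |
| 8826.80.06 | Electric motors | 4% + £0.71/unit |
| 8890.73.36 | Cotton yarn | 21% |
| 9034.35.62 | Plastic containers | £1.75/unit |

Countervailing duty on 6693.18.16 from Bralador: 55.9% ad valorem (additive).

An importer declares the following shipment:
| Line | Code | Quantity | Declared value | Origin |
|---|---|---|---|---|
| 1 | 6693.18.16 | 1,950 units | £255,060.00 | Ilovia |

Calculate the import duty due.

£25,970.10

Line 1 (6693.18.16, Ilovia, 1,950 units, £255,060.00):
Base rate for 6693.18.16 is 8.5% + £2.20/unit.
The additional-duty order on 6693.18.16 targets Bralador, not Ilovia; it does not apply.
Duty = £255,060.00 × 8.5% + 1,950 × £2.20 = £25,970.10.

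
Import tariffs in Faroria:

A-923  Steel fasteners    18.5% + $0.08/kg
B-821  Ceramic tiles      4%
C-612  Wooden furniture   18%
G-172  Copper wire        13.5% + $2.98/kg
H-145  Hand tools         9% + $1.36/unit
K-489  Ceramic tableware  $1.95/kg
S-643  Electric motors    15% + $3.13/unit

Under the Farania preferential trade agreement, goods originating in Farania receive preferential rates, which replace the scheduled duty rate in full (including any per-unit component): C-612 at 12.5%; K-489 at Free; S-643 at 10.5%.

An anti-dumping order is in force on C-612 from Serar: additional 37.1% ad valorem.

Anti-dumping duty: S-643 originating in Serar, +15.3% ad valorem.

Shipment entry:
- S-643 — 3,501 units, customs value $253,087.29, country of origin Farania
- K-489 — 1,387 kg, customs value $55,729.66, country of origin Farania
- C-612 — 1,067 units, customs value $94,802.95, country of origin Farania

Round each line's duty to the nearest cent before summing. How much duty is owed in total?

$38,424.54

Line 1 (S-643, Farania, 3,501 units, $253,087.29):
Base rate for S-643 is 15% + $3.13/unit.
Origin Farania qualifies under the Faroria–Farania agreement and S-643 is covered: preferential rate 10.5% applies instead.
The additional-duty order on S-643 targets Serar, not Farania; it does not apply.
Duty = $253,087.29 × 10.5% = $26,574.17.
Line 2 (K-489, Farania, 1,387 kg, $55,729.66):
Base rate for K-489 is $1.95/kg.
Origin Farania qualifies under the Faroria–Farania agreement and K-489 is covered: preferential rate Free applies instead.
Duty = $55,729.66 × 0% = $0.00.
Line 3 (C-612, Farania, 1,067 units, $94,802.95):
Base rate for C-612 is 18%.
Origin Farania qualifies under the Faroria–Farania agreement and C-612 is covered: preferential rate 12.5% applies instead.
The additional-duty order on C-612 targets Serar, not Farania; it does not apply.
Duty = $94,802.95 × 12.5% = $11,850.37.
Total = $26,574.17 + $0.00 + $11,850.37 = $38,424.54.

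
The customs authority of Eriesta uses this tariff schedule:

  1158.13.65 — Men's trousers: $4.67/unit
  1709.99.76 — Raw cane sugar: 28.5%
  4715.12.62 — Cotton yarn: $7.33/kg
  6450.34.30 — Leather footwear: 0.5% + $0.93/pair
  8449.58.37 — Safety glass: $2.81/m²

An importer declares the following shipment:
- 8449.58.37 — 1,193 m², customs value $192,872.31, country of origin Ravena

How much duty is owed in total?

$3,352.33

Line 1 (8449.58.37, Ravena, 1,193 m², $192,872.31):
Base rate for 8449.58.37 is $2.81/m².
Duty = 1,193 × $2.81 = $3,352.33.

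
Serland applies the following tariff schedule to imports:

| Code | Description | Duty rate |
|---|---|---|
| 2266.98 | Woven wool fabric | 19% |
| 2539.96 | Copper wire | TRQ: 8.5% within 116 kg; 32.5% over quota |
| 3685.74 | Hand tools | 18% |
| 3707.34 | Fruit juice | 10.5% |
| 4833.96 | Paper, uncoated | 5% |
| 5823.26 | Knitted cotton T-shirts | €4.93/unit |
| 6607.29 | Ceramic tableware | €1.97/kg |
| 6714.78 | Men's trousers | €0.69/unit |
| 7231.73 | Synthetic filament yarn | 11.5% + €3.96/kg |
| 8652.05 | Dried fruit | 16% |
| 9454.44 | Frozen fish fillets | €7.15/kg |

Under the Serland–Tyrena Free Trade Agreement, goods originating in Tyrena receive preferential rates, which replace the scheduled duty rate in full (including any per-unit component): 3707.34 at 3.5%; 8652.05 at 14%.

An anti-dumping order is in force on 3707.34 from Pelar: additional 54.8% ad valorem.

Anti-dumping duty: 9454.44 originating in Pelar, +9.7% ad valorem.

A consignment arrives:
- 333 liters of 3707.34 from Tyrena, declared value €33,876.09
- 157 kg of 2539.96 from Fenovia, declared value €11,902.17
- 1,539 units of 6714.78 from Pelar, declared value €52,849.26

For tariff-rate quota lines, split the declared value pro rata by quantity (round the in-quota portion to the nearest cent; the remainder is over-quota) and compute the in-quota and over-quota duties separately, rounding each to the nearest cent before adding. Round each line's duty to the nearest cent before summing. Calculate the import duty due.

Line 1 (3707.34, Tyrena, 333 liters, €33,876.09):
Base rate for 3707.34 is 10.5%.
Origin Tyrena qualifies under the Serland–Tyrena agreement and 3707.34 is covered: preferential rate 3.5% applies instead.
The additional-duty order on 3707.34 targets Pelar, not Tyrena; it does not apply.
Duty = €33,876.09 × 3.5% = €1,185.66.
Line 2 (2539.96, Fenovia, 157 kg, €11,902.17):
Code 2539.96 is under a tariff-rate quota (threshold 116 kg). In-quota: 116 kg at 8.5%; over-quota: 41 kg at 32.5%.
Pro-rata value split: in-quota = €11,902.17 × 116/157 = €8,793.96; over-quota = €11,902.17 − €8,793.96 = €3,108.21.
In-quota duty = €8,793.96 × 8.5% = €747.49. Over-quota duty = €3,108.21 × 32.5% = €1,010.17.
Line duty = €747.49 + €1,010.17 = €1,757.66.
Line 3 (6714.78, Pelar, 1,539 units, €52,849.26):
Base rate for 6714.78 is €0.69/unit.
Duty = 1,539 × €0.69 = €1,061.91.
Total = €1,185.66 + €1,757.66 + €1,061.91 = €4,005.23.

€4,005.23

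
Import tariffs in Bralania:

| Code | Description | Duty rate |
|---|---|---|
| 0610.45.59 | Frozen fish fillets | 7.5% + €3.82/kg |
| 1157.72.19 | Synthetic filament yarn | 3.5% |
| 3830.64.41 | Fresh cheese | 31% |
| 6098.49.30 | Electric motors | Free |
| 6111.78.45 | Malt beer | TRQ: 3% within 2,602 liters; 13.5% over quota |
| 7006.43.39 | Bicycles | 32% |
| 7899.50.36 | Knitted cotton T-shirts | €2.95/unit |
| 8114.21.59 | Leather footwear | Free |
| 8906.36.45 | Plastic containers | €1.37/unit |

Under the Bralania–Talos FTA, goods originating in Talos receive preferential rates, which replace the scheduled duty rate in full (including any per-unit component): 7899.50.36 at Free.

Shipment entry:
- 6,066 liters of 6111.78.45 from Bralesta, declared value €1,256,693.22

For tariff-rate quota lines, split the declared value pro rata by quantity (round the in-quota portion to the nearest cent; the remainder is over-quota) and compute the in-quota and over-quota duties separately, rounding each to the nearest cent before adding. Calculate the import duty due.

Line 1 (6111.78.45, Bralesta, 6,066 liters, €1,256,693.22):
Code 6111.78.45 is under a tariff-rate quota (threshold 2,602 liters). In-quota: 2,602 liters at 3%; over-quota: 3,464 liters at 13.5%.
Pro-rata value split: in-quota = €1,256,693.22 × 2,602/6,066 = €539,056.34; over-quota = €1,256,693.22 − €539,056.34 = €717,636.88.
In-quota duty = €539,056.34 × 3% = €16,171.69. Over-quota duty = €717,636.88 × 13.5% = €96,880.98.
Line duty = €16,171.69 + €96,880.98 = €113,052.67.

€113,052.67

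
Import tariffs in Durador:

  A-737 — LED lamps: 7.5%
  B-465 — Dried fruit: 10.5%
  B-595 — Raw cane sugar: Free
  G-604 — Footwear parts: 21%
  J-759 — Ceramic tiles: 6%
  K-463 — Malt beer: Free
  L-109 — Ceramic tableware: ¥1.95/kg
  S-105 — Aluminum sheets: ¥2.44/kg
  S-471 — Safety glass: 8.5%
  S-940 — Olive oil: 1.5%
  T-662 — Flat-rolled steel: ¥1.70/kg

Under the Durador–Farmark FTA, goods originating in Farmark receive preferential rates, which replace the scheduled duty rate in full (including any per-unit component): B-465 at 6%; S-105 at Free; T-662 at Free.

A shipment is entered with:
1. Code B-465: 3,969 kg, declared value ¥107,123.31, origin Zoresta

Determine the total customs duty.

Line 1 (B-465, Zoresta, 3,969 kg, ¥107,123.31):
Base rate for B-465 is 10.5%.
B-465 has an FTA preferential rate, but origin Zoresta is not Farmark; base rate stands.
Duty = ¥107,123.31 × 10.5% = ¥11,247.95.

¥11,247.95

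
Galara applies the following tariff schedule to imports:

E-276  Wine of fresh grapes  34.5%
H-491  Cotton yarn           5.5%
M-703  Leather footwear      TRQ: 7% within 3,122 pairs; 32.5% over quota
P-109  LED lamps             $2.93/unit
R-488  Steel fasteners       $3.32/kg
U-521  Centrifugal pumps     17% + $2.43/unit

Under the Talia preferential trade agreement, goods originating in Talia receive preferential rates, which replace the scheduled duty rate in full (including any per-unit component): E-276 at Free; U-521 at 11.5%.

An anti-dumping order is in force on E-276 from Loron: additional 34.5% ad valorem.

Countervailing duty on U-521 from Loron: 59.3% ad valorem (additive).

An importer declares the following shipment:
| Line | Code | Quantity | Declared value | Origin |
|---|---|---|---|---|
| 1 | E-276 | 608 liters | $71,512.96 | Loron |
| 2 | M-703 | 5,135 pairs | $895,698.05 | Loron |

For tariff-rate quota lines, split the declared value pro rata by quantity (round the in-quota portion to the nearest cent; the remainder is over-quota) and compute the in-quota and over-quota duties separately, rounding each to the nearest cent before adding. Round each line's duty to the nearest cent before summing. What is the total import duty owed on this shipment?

$201,580.34

Line 1 (E-276, Loron, 608 liters, $71,512.96):
Base rate for E-276 is 34.5%.
E-276 has an FTA preferential rate, but origin Loron is not Talia; base rate stands.
Additional duty on E-276 from Loron: +34.5%. Applied ad valorem rate: 34.5% + 34.5% = 69%.
Duty = $71,512.96 × 69% = $49,343.94.
Line 2 (M-703, Loron, 5,135 pairs, $895,698.05):
Code M-703 is under a tariff-rate quota (threshold 3,122 pairs). In-quota: 3,122 pairs at 7%; over-quota: 2,013 pairs at 32.5%.
Pro-rata value split: in-quota = $895,698.05 × 3,122/5,135 = $544,570.46; over-quota = $895,698.05 − $544,570.46 = $351,127.59.
In-quota duty = $544,570.46 × 7% = $38,119.93. Over-quota duty = $351,127.59 × 32.5% = $114,116.47.
Line duty = $38,119.93 + $114,116.47 = $152,236.40.
Total = $49,343.94 + $152,236.40 = $201,580.34.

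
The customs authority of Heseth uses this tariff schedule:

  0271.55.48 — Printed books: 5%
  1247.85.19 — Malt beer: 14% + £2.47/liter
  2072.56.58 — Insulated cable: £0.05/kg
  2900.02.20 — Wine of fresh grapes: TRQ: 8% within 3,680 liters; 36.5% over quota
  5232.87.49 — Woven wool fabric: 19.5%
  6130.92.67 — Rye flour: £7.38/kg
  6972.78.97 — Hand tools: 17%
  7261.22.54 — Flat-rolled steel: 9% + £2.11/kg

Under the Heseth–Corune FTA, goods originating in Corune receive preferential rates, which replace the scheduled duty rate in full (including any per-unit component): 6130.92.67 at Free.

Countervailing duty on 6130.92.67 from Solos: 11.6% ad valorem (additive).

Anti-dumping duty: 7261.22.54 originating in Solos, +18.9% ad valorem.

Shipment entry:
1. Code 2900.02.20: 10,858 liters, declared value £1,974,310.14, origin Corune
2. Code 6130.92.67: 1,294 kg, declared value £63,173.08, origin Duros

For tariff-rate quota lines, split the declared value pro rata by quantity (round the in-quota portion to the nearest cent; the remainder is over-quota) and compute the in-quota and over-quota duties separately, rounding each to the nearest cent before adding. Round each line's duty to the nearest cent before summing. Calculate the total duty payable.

£539,469.62

Line 1 (2900.02.20, Corune, 10,858 liters, £1,974,310.14):
Code 2900.02.20 is under a tariff-rate quota (threshold 3,680 liters). In-quota: 3,680 liters at 8%; over-quota: 7,178 liters at 36.5%.
Pro-rata value split: in-quota = £1,974,310.14 × 3,680/10,858 = £669,134.40; over-quota = £1,974,310.14 − £669,134.40 = £1,305,175.74.
In-quota duty = £669,134.40 × 8% = £53,530.75. Over-quota duty = £1,305,175.74 × 36.5% = £476,389.15.
Line duty = £53,530.75 + £476,389.15 = £529,919.90.
Line 2 (6130.92.67, Duros, 1,294 kg, £63,173.08):
Base rate for 6130.92.67 is £7.38/kg.
6130.92.67 has an FTA preferential rate, but origin Duros is not Corune; base rate stands.
The additional-duty order on 6130.92.67 targets Solos, not Duros; it does not apply.
Duty = 1,294 × £7.38 = £9,549.72.
Total = £529,919.90 + £9,549.72 = £539,469.62.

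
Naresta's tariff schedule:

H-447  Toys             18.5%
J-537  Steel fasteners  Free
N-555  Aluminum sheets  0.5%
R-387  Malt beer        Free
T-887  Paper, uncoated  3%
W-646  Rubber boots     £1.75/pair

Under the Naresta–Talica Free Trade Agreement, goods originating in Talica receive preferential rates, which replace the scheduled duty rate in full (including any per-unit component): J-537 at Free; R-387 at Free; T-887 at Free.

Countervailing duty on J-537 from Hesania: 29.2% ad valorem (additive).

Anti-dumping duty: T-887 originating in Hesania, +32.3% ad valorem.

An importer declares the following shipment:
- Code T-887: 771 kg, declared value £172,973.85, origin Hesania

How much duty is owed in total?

£61,059.77

Line 1 (T-887, Hesania, 771 kg, £172,973.85):
Base rate for T-887 is 3%.
T-887 has an FTA preferential rate, but origin Hesania is not Talica; base rate stands.
Additional duty on T-887 from Hesania: +32.3%. Applied ad valorem rate: 3% + 32.3% = 35.3%.
Duty = £172,973.85 × 35.3% = £61,059.77.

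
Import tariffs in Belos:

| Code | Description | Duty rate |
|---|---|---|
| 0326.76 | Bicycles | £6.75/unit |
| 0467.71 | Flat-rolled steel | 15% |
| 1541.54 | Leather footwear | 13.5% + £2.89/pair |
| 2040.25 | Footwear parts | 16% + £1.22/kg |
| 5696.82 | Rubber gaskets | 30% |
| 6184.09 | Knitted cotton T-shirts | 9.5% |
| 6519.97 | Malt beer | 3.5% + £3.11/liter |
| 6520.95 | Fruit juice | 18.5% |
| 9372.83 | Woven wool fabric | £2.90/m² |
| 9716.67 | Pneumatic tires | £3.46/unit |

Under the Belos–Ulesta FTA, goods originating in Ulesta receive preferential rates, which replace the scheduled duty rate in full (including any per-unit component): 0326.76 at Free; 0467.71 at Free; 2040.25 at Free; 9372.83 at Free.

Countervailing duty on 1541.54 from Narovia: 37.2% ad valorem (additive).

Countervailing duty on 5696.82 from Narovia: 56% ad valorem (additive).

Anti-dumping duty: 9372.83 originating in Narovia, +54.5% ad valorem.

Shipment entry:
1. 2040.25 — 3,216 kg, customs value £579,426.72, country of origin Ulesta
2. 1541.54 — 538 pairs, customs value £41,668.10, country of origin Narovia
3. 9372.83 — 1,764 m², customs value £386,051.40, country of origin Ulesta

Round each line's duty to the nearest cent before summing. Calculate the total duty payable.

Line 1 (2040.25, Ulesta, 3,216 kg, £579,426.72):
Base rate for 2040.25 is 16% + £1.22/kg.
Origin Ulesta qualifies under the Belos–Ulesta agreement and 2040.25 is covered: preferential rate Free applies instead.
Duty = £579,426.72 × 0% = £0.00.
Line 2 (1541.54, Narovia, 538 pairs, £41,668.10):
Base rate for 1541.54 is 13.5% + £2.89/pair.
Additional duty on 1541.54 from Narovia: +37.2%. Applied ad valorem rate: 13.5% + 37.2% = 50.7%.
Duty = £41,668.10 × 50.7% + 538 × £2.89 = £22,680.55.
Line 3 (9372.83, Ulesta, 1,764 m², £386,051.40):
Base rate for 9372.83 is £2.90/m².
Origin Ulesta qualifies under the Belos–Ulesta agreement and 9372.83 is covered: preferential rate Free applies instead.
The additional-duty order on 9372.83 targets Narovia, not Ulesta; it does not apply.
Duty = £386,051.40 × 0% = £0.00.
Total = £0.00 + £22,680.55 + £0.00 = £22,680.55.

£22,680.55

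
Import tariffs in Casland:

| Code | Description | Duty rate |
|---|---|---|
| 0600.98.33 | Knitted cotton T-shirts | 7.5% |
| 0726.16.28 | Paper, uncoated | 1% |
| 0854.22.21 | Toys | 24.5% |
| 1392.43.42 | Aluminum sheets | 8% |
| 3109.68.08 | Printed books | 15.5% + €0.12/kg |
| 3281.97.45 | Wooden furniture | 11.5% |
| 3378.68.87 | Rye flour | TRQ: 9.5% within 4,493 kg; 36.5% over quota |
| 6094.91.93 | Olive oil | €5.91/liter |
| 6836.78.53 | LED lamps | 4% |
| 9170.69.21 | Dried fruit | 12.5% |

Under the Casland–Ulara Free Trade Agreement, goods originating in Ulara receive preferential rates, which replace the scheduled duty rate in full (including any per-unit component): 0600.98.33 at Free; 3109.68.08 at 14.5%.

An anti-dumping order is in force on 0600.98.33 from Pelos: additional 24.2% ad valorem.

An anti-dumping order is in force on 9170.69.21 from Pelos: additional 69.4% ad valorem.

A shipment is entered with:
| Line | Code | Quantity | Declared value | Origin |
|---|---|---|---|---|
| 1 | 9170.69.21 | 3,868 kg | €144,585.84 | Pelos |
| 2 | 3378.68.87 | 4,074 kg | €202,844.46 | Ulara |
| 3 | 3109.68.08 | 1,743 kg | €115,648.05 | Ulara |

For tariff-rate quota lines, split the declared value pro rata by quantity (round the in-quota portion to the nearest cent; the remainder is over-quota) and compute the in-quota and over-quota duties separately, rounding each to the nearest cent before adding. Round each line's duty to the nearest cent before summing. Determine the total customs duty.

Line 1 (9170.69.21, Pelos, 3,868 kg, €144,585.84):
Base rate for 9170.69.21 is 12.5%.
Additional duty on 9170.69.21 from Pelos: +69.4%. Applied ad valorem rate: 12.5% + 69.4% = 81.9%.
Duty = €144,585.84 × 81.9% = €118,415.80.
Line 2 (3378.68.87, Ulara, 4,074 kg, €202,844.46):
Code 3378.68.87 is under a tariff-rate quota (threshold 4,493 kg). Quantity 4,074 kg is within the quota, so the in-quota rate 9.5% applies to the full value.
Duty = €202,844.46 × 9.5% = €19,270.22.
Line 3 (3109.68.08, Ulara, 1,743 kg, €115,648.05):
Base rate for 3109.68.08 is 15.5% + €0.12/kg.
Origin Ulara qualifies under the Casland–Ulara agreement and 3109.68.08 is covered: preferential rate 14.5% applies instead.
Duty = €115,648.05 × 14.5% = €16,768.97.
Total = €118,415.80 + €19,270.22 + €16,768.97 = €154,454.99.

€154,454.99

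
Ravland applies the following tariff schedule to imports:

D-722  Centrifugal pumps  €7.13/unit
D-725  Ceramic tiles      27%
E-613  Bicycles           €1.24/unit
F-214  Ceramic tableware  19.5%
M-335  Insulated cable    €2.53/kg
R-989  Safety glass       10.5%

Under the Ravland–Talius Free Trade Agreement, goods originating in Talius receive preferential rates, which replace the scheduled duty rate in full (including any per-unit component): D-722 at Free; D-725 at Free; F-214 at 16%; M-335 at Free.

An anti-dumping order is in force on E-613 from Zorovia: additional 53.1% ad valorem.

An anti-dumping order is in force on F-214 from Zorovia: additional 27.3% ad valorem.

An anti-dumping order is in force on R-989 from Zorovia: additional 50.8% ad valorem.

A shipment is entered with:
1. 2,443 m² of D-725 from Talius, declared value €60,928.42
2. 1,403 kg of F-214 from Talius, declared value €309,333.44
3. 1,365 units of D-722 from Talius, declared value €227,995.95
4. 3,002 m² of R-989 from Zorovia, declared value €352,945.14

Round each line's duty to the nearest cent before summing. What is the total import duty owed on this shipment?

€265,848.72

Line 1 (D-725, Talius, 2,443 m², €60,928.42):
Base rate for D-725 is 27%.
Origin Talius qualifies under the Ravland–Talius agreement and D-725 is covered: preferential rate Free applies instead.
Duty = €60,928.42 × 0% = €0.00.
Line 2 (F-214, Talius, 1,403 kg, €309,333.44):
Base rate for F-214 is 19.5%.
Origin Talius qualifies under the Ravland–Talius agreement and F-214 is covered: preferential rate 16% applies instead.
The additional-duty order on F-214 targets Zorovia, not Talius; it does not apply.
Duty = €309,333.44 × 16% = €49,493.35.
Line 3 (D-722, Talius, 1,365 units, €227,995.95):
Base rate for D-722 is €7.13/unit.
Origin Talius qualifies under the Ravland–Talius agreement and D-722 is covered: preferential rate Free applies instead.
Duty = €227,995.95 × 0% = €0.00.
Line 4 (R-989, Zorovia, 3,002 m², €352,945.14):
Base rate for R-989 is 10.5%.
Additional duty on R-989 from Zorovia: +50.8%. Applied ad valorem rate: 10.5% + 50.8% = 61.3%.
Duty = €352,945.14 × 61.3% = €216,355.37.
Total = €0.00 + €49,493.35 + €0.00 + €216,355.37 = €265,848.72.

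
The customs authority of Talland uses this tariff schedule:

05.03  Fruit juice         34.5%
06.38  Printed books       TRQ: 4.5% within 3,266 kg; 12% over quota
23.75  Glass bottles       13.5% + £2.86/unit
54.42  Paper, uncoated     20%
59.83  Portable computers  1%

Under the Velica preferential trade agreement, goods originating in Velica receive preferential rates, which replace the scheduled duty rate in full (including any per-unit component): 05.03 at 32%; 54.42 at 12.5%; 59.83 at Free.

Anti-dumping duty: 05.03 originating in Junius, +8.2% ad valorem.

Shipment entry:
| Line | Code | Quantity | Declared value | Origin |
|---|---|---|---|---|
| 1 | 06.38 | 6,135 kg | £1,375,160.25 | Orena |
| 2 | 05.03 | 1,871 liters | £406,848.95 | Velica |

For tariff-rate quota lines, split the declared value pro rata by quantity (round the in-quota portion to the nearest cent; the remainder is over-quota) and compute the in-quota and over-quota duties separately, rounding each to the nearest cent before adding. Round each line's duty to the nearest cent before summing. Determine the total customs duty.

Line 1 (06.38, Orena, 6,135 kg, £1,375,160.25):
Code 06.38 is under a tariff-rate quota (threshold 3,266 kg). In-quota: 3,266 kg at 4.5%; over-quota: 2,869 kg at 12%.
Pro-rata value split: in-quota = £1,375,160.25 × 3,266/6,135 = £732,073.90; over-quota = £1,375,160.25 − £732,073.90 = £643,086.35.
In-quota duty = £732,073.90 × 4.5% = £32,943.33. Over-quota duty = £643,086.35 × 12% = £77,170.36.
Line duty = £32,943.33 + £77,170.36 = £110,113.69.
Line 2 (05.03, Velica, 1,871 liters, £406,848.95):
Base rate for 05.03 is 34.5%.
Origin Velica qualifies under the Talland–Velica agreement and 05.03 is covered: preferential rate 32% applies instead.
The additional-duty order on 05.03 targets Junius, not Velica; it does not apply.
Duty = £406,848.95 × 32% = £130,191.66.
Total = £110,113.69 + £130,191.66 = £240,305.35.

£240,305.35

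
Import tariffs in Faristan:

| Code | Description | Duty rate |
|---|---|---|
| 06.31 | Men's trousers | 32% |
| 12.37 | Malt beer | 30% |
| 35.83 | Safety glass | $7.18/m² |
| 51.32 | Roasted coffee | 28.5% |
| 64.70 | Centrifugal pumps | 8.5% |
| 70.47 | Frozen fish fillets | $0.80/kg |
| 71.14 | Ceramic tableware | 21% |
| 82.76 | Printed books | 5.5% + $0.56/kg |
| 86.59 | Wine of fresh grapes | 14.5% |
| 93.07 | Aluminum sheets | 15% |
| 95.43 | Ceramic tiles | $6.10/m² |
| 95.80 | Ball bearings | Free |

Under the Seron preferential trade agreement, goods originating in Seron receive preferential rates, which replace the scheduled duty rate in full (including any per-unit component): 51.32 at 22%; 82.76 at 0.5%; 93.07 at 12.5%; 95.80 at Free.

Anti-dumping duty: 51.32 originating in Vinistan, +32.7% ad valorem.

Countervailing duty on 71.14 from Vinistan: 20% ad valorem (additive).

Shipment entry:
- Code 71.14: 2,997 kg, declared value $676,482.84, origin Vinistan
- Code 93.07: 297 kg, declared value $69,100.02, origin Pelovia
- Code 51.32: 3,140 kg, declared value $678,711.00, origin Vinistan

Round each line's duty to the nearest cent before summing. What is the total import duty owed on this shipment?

$703,094.09

Line 1 (71.14, Vinistan, 2,997 kg, $676,482.84):
Base rate for 71.14 is 21%.
Additional duty on 71.14 from Vinistan: +20%. Applied ad valorem rate: 21% + 20% = 41%.
Duty = $676,482.84 × 41% = $277,357.96.
Line 2 (93.07, Pelovia, 297 kg, $69,100.02):
Base rate for 93.07 is 15%.
93.07 has an FTA preferential rate, but origin Pelovia is not Seron; base rate stands.
Duty = $69,100.02 × 15% = $10,365.00.
Line 3 (51.32, Vinistan, 3,140 kg, $678,711.00):
Base rate for 51.32 is 28.5%.
51.32 has an FTA preferential rate, but origin Vinistan is not Seron; base rate stands.
Additional duty on 51.32 from Vinistan: +32.7%. Applied ad valorem rate: 28.5% + 32.7% = 61.2%.
Duty = $678,711.00 × 61.2% = $415,371.13.
Total = $277,357.96 + $10,365.00 + $415,371.13 = $703,094.09.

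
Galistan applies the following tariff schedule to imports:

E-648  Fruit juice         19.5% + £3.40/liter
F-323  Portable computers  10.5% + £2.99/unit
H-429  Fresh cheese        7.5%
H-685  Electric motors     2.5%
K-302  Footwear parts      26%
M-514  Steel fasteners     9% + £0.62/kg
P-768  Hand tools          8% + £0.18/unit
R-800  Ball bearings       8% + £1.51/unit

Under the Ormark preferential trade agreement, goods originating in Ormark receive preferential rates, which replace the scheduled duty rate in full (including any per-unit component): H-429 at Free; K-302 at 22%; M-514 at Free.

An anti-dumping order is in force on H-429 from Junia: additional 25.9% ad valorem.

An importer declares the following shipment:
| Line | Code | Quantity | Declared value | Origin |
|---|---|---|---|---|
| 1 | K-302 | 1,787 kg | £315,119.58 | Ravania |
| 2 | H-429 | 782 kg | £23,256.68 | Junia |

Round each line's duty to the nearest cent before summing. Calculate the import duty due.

Line 1 (K-302, Ravania, 1,787 kg, £315,119.58):
Base rate for K-302 is 26%.
K-302 has an FTA preferential rate, but origin Ravania is not Ormark; base rate stands.
Duty = £315,119.58 × 26% = £81,931.09.
Line 2 (H-429, Junia, 782 kg, £23,256.68):
Base rate for H-429 is 7.5%.
H-429 has an FTA preferential rate, but origin Junia is not Ormark; base rate stands.
Additional duty on H-429 from Junia: +25.9%. Applied ad valorem rate: 7.5% + 25.9% = 33.4%.
Duty = £23,256.68 × 33.4% = £7,767.73.
Total = £81,931.09 + £7,767.73 = £89,698.82.

£89,698.82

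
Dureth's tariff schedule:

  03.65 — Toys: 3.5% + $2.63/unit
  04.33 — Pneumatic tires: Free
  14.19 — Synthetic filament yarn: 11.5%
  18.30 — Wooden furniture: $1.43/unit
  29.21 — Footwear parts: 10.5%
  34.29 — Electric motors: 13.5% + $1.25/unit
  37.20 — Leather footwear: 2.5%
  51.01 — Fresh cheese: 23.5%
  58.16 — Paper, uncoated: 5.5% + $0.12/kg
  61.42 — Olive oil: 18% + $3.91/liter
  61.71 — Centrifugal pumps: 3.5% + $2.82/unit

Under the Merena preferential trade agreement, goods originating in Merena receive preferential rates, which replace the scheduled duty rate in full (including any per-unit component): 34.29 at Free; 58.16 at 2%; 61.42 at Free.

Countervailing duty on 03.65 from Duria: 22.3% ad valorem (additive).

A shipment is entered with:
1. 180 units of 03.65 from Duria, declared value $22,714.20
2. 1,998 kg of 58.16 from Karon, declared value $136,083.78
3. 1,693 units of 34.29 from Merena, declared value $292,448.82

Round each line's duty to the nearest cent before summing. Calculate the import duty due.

$14,058.03

Line 1 (03.65, Duria, 180 units, $22,714.20):
Base rate for 03.65 is 3.5% + $2.63/unit.
Additional duty on 03.65 from Duria: +22.3%. Applied ad valorem rate: 3.5% + 22.3% = 25.8%.
Duty = $22,714.20 × 25.8% + 180 × $2.63 = $6,333.66.
Line 2 (58.16, Karon, 1,998 kg, $136,083.78):
Base rate for 58.16 is 5.5% + $0.12/kg.
58.16 has an FTA preferential rate, but origin Karon is not Merena; base rate stands.
Duty = $136,083.78 × 5.5% + 1,998 × $0.12 = $7,724.37.
Line 3 (34.29, Merena, 1,693 units, $292,448.82):
Base rate for 34.29 is 13.5% + $1.25/unit.
Origin Merena qualifies under the Dureth–Merena agreement and 34.29 is covered: preferential rate Free applies instead.
Duty = $292,448.82 × 0% = $0.00.
Total = $6,333.66 + $7,724.37 + $0.00 = $14,058.03.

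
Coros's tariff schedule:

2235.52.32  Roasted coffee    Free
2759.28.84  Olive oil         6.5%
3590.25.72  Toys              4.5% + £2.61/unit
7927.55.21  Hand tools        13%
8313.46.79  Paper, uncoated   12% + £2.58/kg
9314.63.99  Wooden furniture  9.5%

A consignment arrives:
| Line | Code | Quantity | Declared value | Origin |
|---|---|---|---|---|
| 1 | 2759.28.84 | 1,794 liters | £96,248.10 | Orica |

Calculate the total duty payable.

Line 1 (2759.28.84, Orica, 1,794 liters, £96,248.10):
Base rate for 2759.28.84 is 6.5%.
Duty = £96,248.10 × 6.5% = £6,256.13.

£6,256.13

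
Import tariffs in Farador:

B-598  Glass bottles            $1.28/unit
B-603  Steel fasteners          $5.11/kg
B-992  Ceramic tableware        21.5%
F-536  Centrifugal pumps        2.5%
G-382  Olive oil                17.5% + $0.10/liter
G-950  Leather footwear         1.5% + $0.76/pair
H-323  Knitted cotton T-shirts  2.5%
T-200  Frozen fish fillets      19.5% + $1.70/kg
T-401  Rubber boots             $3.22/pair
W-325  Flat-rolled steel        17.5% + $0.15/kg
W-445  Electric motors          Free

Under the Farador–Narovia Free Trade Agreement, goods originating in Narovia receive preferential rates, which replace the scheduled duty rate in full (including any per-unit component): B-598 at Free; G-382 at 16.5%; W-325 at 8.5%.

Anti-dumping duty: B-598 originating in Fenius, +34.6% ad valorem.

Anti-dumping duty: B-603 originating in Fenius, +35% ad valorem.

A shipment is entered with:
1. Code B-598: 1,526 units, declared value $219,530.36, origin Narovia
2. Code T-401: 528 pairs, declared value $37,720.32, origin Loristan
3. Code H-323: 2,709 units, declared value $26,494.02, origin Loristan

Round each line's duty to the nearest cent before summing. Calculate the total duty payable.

Line 1 (B-598, Narovia, 1,526 units, $219,530.36):
Base rate for B-598 is $1.28/unit.
Origin Narovia qualifies under the Farador–Narovia agreement and B-598 is covered: preferential rate Free applies instead.
The additional-duty order on B-598 targets Fenius, not Narovia; it does not apply.
Duty = $219,530.36 × 0% = $0.00.
Line 2 (T-401, Loristan, 528 pairs, $37,720.32):
Base rate for T-401 is $3.22/pair.
Duty = 528 × $3.22 = $1,700.16.
Line 3 (H-323, Loristan, 2,709 units, $26,494.02):
Base rate for H-323 is 2.5%.
Duty = $26,494.02 × 2.5% = $662.35.
Total = $0.00 + $1,700.16 + $662.35 = $2,362.51.

$2,362.51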